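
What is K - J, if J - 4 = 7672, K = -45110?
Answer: -52786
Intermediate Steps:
J = 7676 (J = 4 + 7672 = 7676)
K - J = -45110 - 1*7676 = -45110 - 7676 = -52786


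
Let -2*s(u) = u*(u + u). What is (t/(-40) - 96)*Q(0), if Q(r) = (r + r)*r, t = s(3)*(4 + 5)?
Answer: 0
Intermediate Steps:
s(u) = -u**2 (s(u) = -u*(u + u)/2 = -u*2*u/2 = -u**2)
t = -81 (t = (-1*3**2)*(4 + 5) = -1*9*9 = -9*9 = -81)
Q(r) = 2*r**2 (Q(r) = (2*r)*r = 2*r**2)
(t/(-40) - 96)*Q(0) = (-81/(-40) - 96)*(2*0**2) = (-81*(-1/40) - 96)*(2*0) = (81/40 - 96)*0 = -3759/40*0 = 0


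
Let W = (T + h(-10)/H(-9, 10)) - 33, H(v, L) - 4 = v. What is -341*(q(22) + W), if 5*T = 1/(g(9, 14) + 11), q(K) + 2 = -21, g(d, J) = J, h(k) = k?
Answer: 2301409/125 ≈ 18411.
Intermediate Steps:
H(v, L) = 4 + v
q(K) = -23 (q(K) = -2 - 21 = -23)
T = 1/125 (T = 1/(5*(14 + 11)) = (⅕)/25 = (⅕)*(1/25) = 1/125 ≈ 0.0080000)
W = -3874/125 (W = (1/125 - 10/(4 - 9)) - 33 = (1/125 - 10/(-5)) - 33 = (1/125 - 10*(-⅕)) - 33 = (1/125 + 2) - 33 = 251/125 - 33 = -3874/125 ≈ -30.992)
-341*(q(22) + W) = -341*(-23 - 3874/125) = -341*(-6749/125) = 2301409/125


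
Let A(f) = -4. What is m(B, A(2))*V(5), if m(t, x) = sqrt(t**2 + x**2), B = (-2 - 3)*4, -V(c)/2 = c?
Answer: -40*sqrt(26) ≈ -203.96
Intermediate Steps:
V(c) = -2*c
B = -20 (B = -5*4 = -20)
m(B, A(2))*V(5) = sqrt((-20)**2 + (-4)**2)*(-2*5) = sqrt(400 + 16)*(-10) = sqrt(416)*(-10) = (4*sqrt(26))*(-10) = -40*sqrt(26)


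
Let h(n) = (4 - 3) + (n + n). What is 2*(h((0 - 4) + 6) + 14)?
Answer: 38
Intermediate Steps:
h(n) = 1 + 2*n
2*(h((0 - 4) + 6) + 14) = 2*((1 + 2*((0 - 4) + 6)) + 14) = 2*((1 + 2*(-4 + 6)) + 14) = 2*((1 + 2*2) + 14) = 2*((1 + 4) + 14) = 2*(5 + 14) = 2*19 = 38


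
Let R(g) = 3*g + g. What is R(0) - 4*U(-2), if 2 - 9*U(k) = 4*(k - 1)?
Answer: -56/9 ≈ -6.2222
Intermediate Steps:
U(k) = 2/3 - 4*k/9 (U(k) = 2/9 - 4*(k - 1)/9 = 2/9 - 4*(-1 + k)/9 = 2/9 - (-4 + 4*k)/9 = 2/9 + (4/9 - 4*k/9) = 2/3 - 4*k/9)
R(g) = 4*g
R(0) - 4*U(-2) = 4*0 - 4*(2/3 - 4/9*(-2)) = 0 - 4*(2/3 + 8/9) = 0 - 4*14/9 = 0 - 56/9 = -56/9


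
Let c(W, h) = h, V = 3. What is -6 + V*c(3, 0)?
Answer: -6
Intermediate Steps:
-6 + V*c(3, 0) = -6 + 3*0 = -6 + 0 = -6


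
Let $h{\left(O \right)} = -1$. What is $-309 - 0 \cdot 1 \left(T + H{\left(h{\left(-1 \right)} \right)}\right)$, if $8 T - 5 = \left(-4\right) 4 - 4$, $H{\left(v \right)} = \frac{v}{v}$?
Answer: $-309$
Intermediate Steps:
$H{\left(v \right)} = 1$
$T = - \frac{15}{8}$ ($T = \frac{5}{8} + \frac{\left(-4\right) 4 - 4}{8} = \frac{5}{8} + \frac{-16 - 4}{8} = \frac{5}{8} + \frac{1}{8} \left(-20\right) = \frac{5}{8} - \frac{5}{2} = - \frac{15}{8} \approx -1.875$)
$-309 - 0 \cdot 1 \left(T + H{\left(h{\left(-1 \right)} \right)}\right) = -309 - 0 \cdot 1 \left(- \frac{15}{8} + 1\right) = -309 - 0 \left(- \frac{7}{8}\right) = -309 - 0 = -309 + 0 = -309$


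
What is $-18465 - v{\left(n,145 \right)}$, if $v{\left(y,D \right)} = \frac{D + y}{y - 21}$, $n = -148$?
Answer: $- \frac{3120588}{169} \approx -18465.0$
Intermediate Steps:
$v{\left(y,D \right)} = \frac{D + y}{-21 + y}$
$-18465 - v{\left(n,145 \right)} = -18465 - \frac{145 - 148}{-21 - 148} = -18465 - \frac{1}{-169} \left(-3\right) = -18465 - \left(- \frac{1}{169}\right) \left(-3\right) = -18465 - \frac{3}{169} = - \frac{3120588}{169}$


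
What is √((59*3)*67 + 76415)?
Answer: √88274 ≈ 297.11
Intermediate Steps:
√((59*3)*67 + 76415) = √(177*67 + 76415) = √(11859 + 76415) = √88274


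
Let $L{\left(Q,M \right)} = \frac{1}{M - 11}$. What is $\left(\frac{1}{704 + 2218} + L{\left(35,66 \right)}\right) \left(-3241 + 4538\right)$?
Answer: $\frac{3861169}{160710} \approx 24.026$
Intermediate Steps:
$L{\left(Q,M \right)} = \frac{1}{-11 + M}$
$\left(\frac{1}{704 + 2218} + L{\left(35,66 \right)}\right) \left(-3241 + 4538\right) = \left(\frac{1}{704 + 2218} + \frac{1}{-11 + 66}\right) \left(-3241 + 4538\right) = \left(\frac{1}{2922} + \frac{1}{55}\right) 1297 = \frac{2977}{160710} \cdot 1297 = \frac{3861169}{160710}$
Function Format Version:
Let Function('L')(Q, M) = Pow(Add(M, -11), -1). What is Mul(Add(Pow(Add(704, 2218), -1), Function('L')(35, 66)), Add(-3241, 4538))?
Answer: Rational(3861169, 160710) ≈ 24.026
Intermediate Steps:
Function('L')(Q, M) = Pow(Add(-11, M), -1)
Mul(Add(Pow(Add(704, 2218), -1), Function('L')(35, 66)), Add(-3241, 4538)) = Mul(Add(Pow(Add(704, 2218), -1), Pow(Add(-11, 66), -1)), Add(-3241, 4538)) = Mul(Add(Pow(2922, -1), Pow(55, -1)), 1297) = Mul(Add(Rational(1, 2922), Rational(1, 55)), 1297) = Mul(Rational(2977, 160710), 1297) = Rational(3861169, 160710)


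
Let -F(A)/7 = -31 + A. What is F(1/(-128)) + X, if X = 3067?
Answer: 420359/128 ≈ 3284.1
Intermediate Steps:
F(A) = 217 - 7*A (F(A) = -7*(-31 + A) = 217 - 7*A)
F(1/(-128)) + X = (217 - 7/(-128)) + 3067 = (217 - 7*(-1/128)) + 3067 = (217 + 7/128) + 3067 = 27783/128 + 3067 = 420359/128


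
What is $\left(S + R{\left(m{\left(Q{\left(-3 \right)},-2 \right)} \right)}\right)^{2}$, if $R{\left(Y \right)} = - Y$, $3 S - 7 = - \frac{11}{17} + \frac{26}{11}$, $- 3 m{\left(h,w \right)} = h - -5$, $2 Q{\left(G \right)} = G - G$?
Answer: $\frac{731025}{34969} \approx 20.905$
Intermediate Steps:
$Q{\left(G \right)} = 0$ ($Q{\left(G \right)} = \frac{G - G}{2} = \frac{1}{2} \cdot 0 = 0$)
$m{\left(h,w \right)} = - \frac{5}{3} - \frac{h}{3}$ ($m{\left(h,w \right)} = - \frac{h - -5}{3} = - \frac{h + 5}{3} = - \frac{5 + h}{3} = - \frac{5}{3} - \frac{h}{3}$)
$S = \frac{1630}{561}$ ($S = \frac{7}{3} + \frac{- \frac{11}{17} + \frac{26}{11}}{3} = \frac{7}{3} + \frac{1}{3} \cdot \frac{321}{187} = \frac{7}{3} + \frac{107}{187} = \frac{1630}{561} \approx 2.9055$)
$\left(S + R{\left(m{\left(Q{\left(-3 \right)},-2 \right)} \right)}\right)^{2} = \left(\frac{1630}{561} - \left(- \frac{5}{3} - 0\right)\right)^{2} = \left(\frac{1630}{561} - \left(- \frac{5}{3} + 0\right)\right)^{2} = \left(\frac{1630}{561} - - \frac{5}{3}\right)^{2} = \left(\frac{1630}{561} + \frac{5}{3}\right)^{2} = \left(\frac{855}{187}\right)^{2} = \frac{731025}{34969}$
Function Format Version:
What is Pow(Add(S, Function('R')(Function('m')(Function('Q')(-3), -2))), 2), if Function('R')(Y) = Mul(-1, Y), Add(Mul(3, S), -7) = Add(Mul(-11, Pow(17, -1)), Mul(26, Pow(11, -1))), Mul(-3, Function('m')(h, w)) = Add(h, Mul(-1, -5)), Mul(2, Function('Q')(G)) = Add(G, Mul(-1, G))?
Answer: Rational(731025, 34969) ≈ 20.905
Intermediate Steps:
Function('Q')(G) = 0 (Function('Q')(G) = Mul(Rational(1, 2), Add(G, Mul(-1, G))) = Mul(Rational(1, 2), 0) = 0)
Function('m')(h, w) = Add(Rational(-5, 3), Mul(Rational(-1, 3), h)) (Function('m')(h, w) = Mul(Rational(-1, 3), Add(h, Mul(-1, -5))) = Mul(Rational(-1, 3), Add(h, 5)) = Mul(Rational(-1, 3), Add(5, h)) = Add(Rational(-5, 3), Mul(Rational(-1, 3), h)))
S = Rational(1630, 561) (S = Add(Rational(7, 3), Mul(Rational(1, 3), Add(Mul(-11, Pow(17, -1)), Mul(26, Pow(11, -1))))) = Add(Rational(7, 3), Mul(Rational(1, 3), Add(Mul(-11, Rational(1, 17)), Mul(26, Rational(1, 11))))) = Add(Rational(7, 3), Mul(Rational(1, 3), Add(Rational(-11, 17), Rational(26, 11)))) = Add(Rational(7, 3), Mul(Rational(1, 3), Rational(321, 187))) = Add(Rational(7, 3), Rational(107, 187)) = Rational(1630, 561) ≈ 2.9055)
Pow(Add(S, Function('R')(Function('m')(Function('Q')(-3), -2))), 2) = Pow(Add(Rational(1630, 561), Mul(-1, Add(Rational(-5, 3), Mul(Rational(-1, 3), 0)))), 2) = Pow(Add(Rational(1630, 561), Mul(-1, Add(Rational(-5, 3), 0))), 2) = Pow(Add(Rational(1630, 561), Mul(-1, Rational(-5, 3))), 2) = Pow(Add(Rational(1630, 561), Rational(5, 3)), 2) = Pow(Rational(855, 187), 2) = Rational(731025, 34969)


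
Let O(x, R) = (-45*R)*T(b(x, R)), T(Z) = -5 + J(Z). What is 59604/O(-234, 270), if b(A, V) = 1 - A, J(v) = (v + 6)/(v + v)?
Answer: 933796/854145 ≈ 1.0933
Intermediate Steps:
J(v) = (6 + v)/(2*v) (J(v) = (6 + v)/((2*v)) = (6 + v)*(1/(2*v)) = (6 + v)/(2*v))
T(Z) = -5 + (6 + Z)/(2*Z)
O(x, R) = -45*R*(-9/2 + 3/(1 - x)) (O(x, R) = (-45*R)*(-9/2 + 3/(1 - x)) = -45*R*(-9/2 + 3/(1 - x)))
59604/O(-234, 270) = 59604/(((135/2)*270*(-1 + 3*(-234))/(-1 - 234))) = 59604/(((135/2)*270*(-1 - 702)/(-235))) = 59604/(((135/2)*270*(-1/235)*(-703))) = 59604/(2562435/47) = 59604*(47/2562435) = 933796/854145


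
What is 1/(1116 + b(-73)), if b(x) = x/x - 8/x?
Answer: 73/81549 ≈ 0.00089517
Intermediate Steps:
b(x) = 1 - 8/x
1/(1116 + b(-73)) = 1/(1116 + (-8 - 73)/(-73)) = 1/(1116 - 1/73*(-81)) = 1/(1116 + 81/73) = 1/(81549/73) = 73/81549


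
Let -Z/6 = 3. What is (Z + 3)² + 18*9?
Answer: 387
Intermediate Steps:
Z = -18 (Z = -6*3 = -18)
(Z + 3)² + 18*9 = (-18 + 3)² + 18*9 = (-15)² + 162 = 225 + 162 = 387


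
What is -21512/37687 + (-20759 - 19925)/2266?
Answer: -791002050/42699371 ≈ -18.525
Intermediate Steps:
-21512/37687 + (-20759 - 19925)/2266 = -21512*1/37687 - 40684*1/2266 = -21512/37687 - 20342/1133 = -791002050/42699371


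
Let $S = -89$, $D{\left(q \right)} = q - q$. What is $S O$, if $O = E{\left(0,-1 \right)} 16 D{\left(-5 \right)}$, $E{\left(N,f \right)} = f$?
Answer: $0$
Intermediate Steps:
$D{\left(q \right)} = 0$
$O = 0$ ($O = \left(-1\right) 16 \cdot 0 = \left(-16\right) 0 = 0$)
$S O = \left(-89\right) 0 = 0$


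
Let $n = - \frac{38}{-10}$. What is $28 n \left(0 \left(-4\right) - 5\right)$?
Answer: $-532$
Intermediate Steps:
$n = \frac{19}{5}$ ($n = \left(-38\right) \left(- \frac{1}{10}\right) = \frac{19}{5} \approx 3.8$)
$28 n \left(0 \left(-4\right) - 5\right) = 28 \cdot \frac{19}{5} \left(0 \left(-4\right) - 5\right) = \frac{532 \left(0 - 5\right)}{5} = \frac{532}{5} \left(-5\right) = -532$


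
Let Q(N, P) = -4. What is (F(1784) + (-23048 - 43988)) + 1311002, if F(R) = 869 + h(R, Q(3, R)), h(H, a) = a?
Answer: 1244831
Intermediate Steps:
F(R) = 865 (F(R) = 869 - 4 = 865)
(F(1784) + (-23048 - 43988)) + 1311002 = (865 + (-23048 - 43988)) + 1311002 = (865 - 67036) + 1311002 = -66171 + 1311002 = 1244831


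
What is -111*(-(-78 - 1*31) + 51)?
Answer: -17760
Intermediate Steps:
-111*(-(-78 - 1*31) + 51) = -111*(-(-78 - 31) + 51) = -111*(-1*(-109) + 51) = -111*(109 + 51) = -111*160 = -17760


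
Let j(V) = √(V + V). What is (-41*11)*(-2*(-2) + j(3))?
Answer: -1804 - 451*√6 ≈ -2908.7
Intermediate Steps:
j(V) = √2*√V (j(V) = √(2*V) = √2*√V)
(-41*11)*(-2*(-2) + j(3)) = (-41*11)*(-2*(-2) + √2*√3) = -451*(4 + √6) = -1804 - 451*√6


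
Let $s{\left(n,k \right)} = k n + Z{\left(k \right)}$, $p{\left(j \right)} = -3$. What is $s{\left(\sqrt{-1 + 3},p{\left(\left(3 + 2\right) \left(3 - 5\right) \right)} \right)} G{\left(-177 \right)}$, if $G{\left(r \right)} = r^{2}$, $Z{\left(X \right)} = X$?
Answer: $-93987 - 93987 \sqrt{2} \approx -2.269 \cdot 10^{5}$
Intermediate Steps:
$s{\left(n,k \right)} = k + k n$ ($s{\left(n,k \right)} = k n + k = k + k n$)
$s{\left(\sqrt{-1 + 3},p{\left(\left(3 + 2\right) \left(3 - 5\right) \right)} \right)} G{\left(-177 \right)} = - 3 \left(1 + \sqrt{-1 + 3}\right) \left(-177\right)^{2} = - 3 \left(1 + \sqrt{2}\right) 31329 = \left(-3 - 3 \sqrt{2}\right) 31329 = -93987 - 93987 \sqrt{2}$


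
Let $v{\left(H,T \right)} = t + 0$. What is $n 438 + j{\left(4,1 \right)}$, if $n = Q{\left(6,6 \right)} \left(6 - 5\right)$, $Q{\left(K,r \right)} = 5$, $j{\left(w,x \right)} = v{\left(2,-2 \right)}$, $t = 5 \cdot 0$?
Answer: $2190$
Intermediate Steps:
$t = 0$
$v{\left(H,T \right)} = 0$ ($v{\left(H,T \right)} = 0 + 0 = 0$)
$j{\left(w,x \right)} = 0$
$n = 5$ ($n = 5 \left(6 - 5\right) = 5 \cdot 1 = 5$)
$n 438 + j{\left(4,1 \right)} = 5 \cdot 438 + 0 = 2190 + 0 = 2190$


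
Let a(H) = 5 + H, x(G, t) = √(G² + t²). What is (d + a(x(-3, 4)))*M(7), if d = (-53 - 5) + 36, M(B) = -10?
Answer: 120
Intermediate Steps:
d = -22 (d = -58 + 36 = -22)
(d + a(x(-3, 4)))*M(7) = (-22 + (5 + √((-3)² + 4²)))*(-10) = (-22 + (5 + √(9 + 16)))*(-10) = (-22 + (5 + √25))*(-10) = (-22 + (5 + 5))*(-10) = (-22 + 10)*(-10) = -12*(-10) = 120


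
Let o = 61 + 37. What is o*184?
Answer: 18032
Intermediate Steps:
o = 98
o*184 = 98*184 = 18032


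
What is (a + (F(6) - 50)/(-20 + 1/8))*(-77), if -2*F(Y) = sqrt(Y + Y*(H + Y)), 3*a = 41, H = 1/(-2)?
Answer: -198121/159 - 308*sqrt(39)/159 ≈ -1258.1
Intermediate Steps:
H = -1/2 (H = 1*(-1/2) = -1/2 ≈ -0.50000)
a = 41/3 (a = (1/3)*41 = 41/3 ≈ 13.667)
F(Y) = -sqrt(Y + Y*(-1/2 + Y))/2
(a + (F(6) - 50)/(-20 + 1/8))*(-77) = (41/3 + (-sqrt(2)*sqrt(6*(1 + 2*6))/4 - 50)/(-20 + 1/8))*(-77) = (41/3 + (-sqrt(2)*sqrt(6*(1 + 12))/4 - 50)/(-20 + 1/8))*(-77) = (41/3 + (-sqrt(2)*sqrt(6*13)/4 - 50)/(-159/8))*(-77) = (41/3 + (-sqrt(2)*sqrt(78)/4 - 50)*(-8/159))*(-77) = (41/3 + (-sqrt(39)/2 - 50)*(-8/159))*(-77) = (41/3 + (-50 - sqrt(39)/2)*(-8/159))*(-77) = (41/3 + (400/159 + 4*sqrt(39)/159))*(-77) = (2573/159 + 4*sqrt(39)/159)*(-77) = -198121/159 - 308*sqrt(39)/159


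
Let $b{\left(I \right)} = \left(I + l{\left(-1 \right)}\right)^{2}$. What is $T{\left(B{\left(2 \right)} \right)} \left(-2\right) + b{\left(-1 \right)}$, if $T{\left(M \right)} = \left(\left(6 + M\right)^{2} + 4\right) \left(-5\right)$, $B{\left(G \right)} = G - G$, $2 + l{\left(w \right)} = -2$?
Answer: $425$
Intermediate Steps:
$l{\left(w \right)} = -4$ ($l{\left(w \right)} = -2 - 2 = -4$)
$B{\left(G \right)} = 0$
$T{\left(M \right)} = -20 - 5 \left(6 + M\right)^{2}$ ($T{\left(M \right)} = \left(4 + \left(6 + M\right)^{2}\right) \left(-5\right) = -20 - 5 \left(6 + M\right)^{2}$)
$b{\left(I \right)} = \left(-4 + I\right)^{2}$ ($b{\left(I \right)} = \left(I - 4\right)^{2} = \left(-4 + I\right)^{2}$)
$T{\left(B{\left(2 \right)} \right)} \left(-2\right) + b{\left(-1 \right)} = \left(-20 - 5 \left(6 + 0\right)^{2}\right) \left(-2\right) + \left(-4 - 1\right)^{2} = \left(-20 - 5 \cdot 6^{2}\right) \left(-2\right) + \left(-5\right)^{2} = \left(-20 - 180\right) \left(-2\right) + 25 = \left(-200\right) \left(-2\right) + 25 = 400 + 25 = 425$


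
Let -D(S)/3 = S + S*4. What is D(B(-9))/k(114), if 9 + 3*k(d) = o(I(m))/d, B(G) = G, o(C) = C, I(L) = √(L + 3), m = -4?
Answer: -47370420/1052677 - 46170*I/1052677 ≈ -45.0 - 0.04386*I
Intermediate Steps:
I(L) = √(3 + L)
D(S) = -15*S (D(S) = -3*(S + S*4) = -3*(S + 4*S) = -15*S)
k(d) = -3 + I/(3*d) (k(d) = -3 + (√(3 - 4)/d)/3 = -3 + (√(-1)/d)/3 = -3 + (I/d)/3 = -3 + I/(3*d))
D(B(-9))/k(114) = (-15*(-9))/(-3 + (⅓)*I/114) = 135/(-3 + (⅓)*I*(1/114)) = 135/(-3 + I/342) = 135*(116964*(-3 - I/342)/1052677) = 15790140*(-3 - I/342)/1052677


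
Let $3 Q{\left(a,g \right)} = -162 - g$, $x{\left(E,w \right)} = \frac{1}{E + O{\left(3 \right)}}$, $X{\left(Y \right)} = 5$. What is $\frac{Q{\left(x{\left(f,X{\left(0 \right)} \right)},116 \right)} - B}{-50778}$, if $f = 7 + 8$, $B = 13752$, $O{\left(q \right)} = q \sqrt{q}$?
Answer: $\frac{20767}{76167} \approx 0.27265$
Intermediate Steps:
$O{\left(q \right)} = q^{\frac{3}{2}}$
$f = 15$
$x{\left(E,w \right)} = \frac{1}{E + 3 \sqrt{3}}$ ($x{\left(E,w \right)} = \frac{1}{E + 3^{\frac{3}{2}}} = \frac{1}{E + 3 \sqrt{3}}$)
$Q{\left(a,g \right)} = -54 - \frac{g}{3}$ ($Q{\left(a,g \right)} = \frac{-162 - g}{3} = -54 - \frac{g}{3}$)
$\frac{Q{\left(x{\left(f,X{\left(0 \right)} \right)},116 \right)} - B}{-50778} = \frac{\left(-54 - \frac{116}{3}\right) - 13752}{-50778} = \left(\left(-54 - \frac{116}{3}\right) - 13752\right) \left(- \frac{1}{50778}\right) = \left(- \frac{278}{3} - 13752\right) \left(- \frac{1}{50778}\right) = \left(- \frac{41534}{3}\right) \left(- \frac{1}{50778}\right) = \frac{20767}{76167}$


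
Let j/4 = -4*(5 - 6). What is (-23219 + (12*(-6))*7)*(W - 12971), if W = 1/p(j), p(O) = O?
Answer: 4923352805/16 ≈ 3.0771e+8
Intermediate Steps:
j = 16 (j = 4*(-4*(5 - 6)) = 4*(-4*(-1)) = 4*4 = 16)
W = 1/16 ≈ 0.062500
(-23219 + (12*(-6))*7)*(W - 12971) = (-23219 + (12*(-6))*7)*(1/16 - 12971) = (-23219 - 72*7)*(-207535/16) = (-23219 - 504)*(-207535/16) = -23723*(-207535/16) = 4923352805/16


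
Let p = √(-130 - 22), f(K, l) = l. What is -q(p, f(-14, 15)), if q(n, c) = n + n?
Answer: -4*I*√38 ≈ -24.658*I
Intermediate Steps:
p = 2*I*√38 (p = √(-152) = 2*I*√38 ≈ 12.329*I)
q(n, c) = 2*n
-q(p, f(-14, 15)) = -2*2*I*√38 = -4*I*√38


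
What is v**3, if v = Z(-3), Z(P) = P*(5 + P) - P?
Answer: -27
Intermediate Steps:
Z(P) = -P + P*(5 + P)
v = -3 (v = -3*(4 - 3) = -3*1 = -3)
v**3 = (-3)**3 = -27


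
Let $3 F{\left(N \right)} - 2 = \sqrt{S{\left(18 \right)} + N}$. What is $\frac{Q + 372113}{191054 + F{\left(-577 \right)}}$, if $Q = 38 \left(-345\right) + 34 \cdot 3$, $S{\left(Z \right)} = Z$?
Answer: $\frac{123495634932}{65703394291} - \frac{215463 i \sqrt{559}}{65703394291} \approx 1.8796 - 7.7534 \cdot 10^{-5} i$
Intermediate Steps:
$F{\left(N \right)} = \frac{2}{3} + \frac{\sqrt{18 + N}}{3}$
$Q = -13008$ ($Q = -13110 + 102 = -13008$)
$\frac{Q + 372113}{191054 + F{\left(-577 \right)}} = \frac{-13008 + 372113}{191054 + \left(\frac{2}{3} + \frac{\sqrt{18 - 577}}{3}\right)} = \frac{359105}{191054 + \left(\frac{2}{3} + \frac{\sqrt{-559}}{3}\right)} = \frac{359105}{191054 + \left(\frac{2}{3} + \frac{i \sqrt{559}}{3}\right)} = \frac{359105}{\frac{573164}{3} + \frac{i \sqrt{559}}{3}}$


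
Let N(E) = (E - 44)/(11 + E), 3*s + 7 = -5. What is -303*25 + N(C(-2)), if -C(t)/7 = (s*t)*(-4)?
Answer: -355989/47 ≈ -7574.2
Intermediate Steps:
s = -4 (s = -7/3 + (1/3)*(-5) = -7/3 - 5/3 = -4)
C(t) = -112*t (C(t) = -7*(-4*t)*(-4) = -112*t)
N(E) = (-44 + E)/(11 + E)
-303*25 + N(C(-2)) = -303*25 + (-44 - 112*(-2))/(11 - 112*(-2)) = -7575 + (-44 + 224)/(11 + 224) = -7575 + 180/235 = -7575 + (1/235)*180 = -7575 + 36/47 = -355989/47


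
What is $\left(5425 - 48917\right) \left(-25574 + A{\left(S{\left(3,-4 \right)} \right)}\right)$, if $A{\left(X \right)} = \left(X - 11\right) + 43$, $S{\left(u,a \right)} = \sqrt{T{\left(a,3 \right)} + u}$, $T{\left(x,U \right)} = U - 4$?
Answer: $1110872664 - 43492 \sqrt{2} \approx 1.1108 \cdot 10^{9}$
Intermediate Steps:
$T{\left(x,U \right)} = -4 + U$ ($T{\left(x,U \right)} = U - 4 = -4 + U$)
$S{\left(u,a \right)} = \sqrt{-1 + u}$ ($S{\left(u,a \right)} = \sqrt{\left(-4 + 3\right) + u} = \sqrt{-1 + u}$)
$A{\left(X \right)} = 32 + X$ ($A{\left(X \right)} = \left(-11 + X\right) + 43 = 32 + X$)
$\left(5425 - 48917\right) \left(-25574 + A{\left(S{\left(3,-4 \right)} \right)}\right) = \left(5425 - 48917\right) \left(-25574 + \left(32 + \sqrt{-1 + 3}\right)\right) = - 43492 \left(-25574 + \left(32 + \sqrt{2}\right)\right) = - 43492 \left(-25542 + \sqrt{2}\right) = 1110872664 - 43492 \sqrt{2}$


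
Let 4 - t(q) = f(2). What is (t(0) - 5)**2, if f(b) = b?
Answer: 9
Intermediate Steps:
t(q) = 2 (t(q) = 4 - 1*2 = 4 - 2 = 2)
(t(0) - 5)**2 = (2 - 5)**2 = (-3)**2 = 9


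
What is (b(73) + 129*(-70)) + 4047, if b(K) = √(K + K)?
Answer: -4983 + √146 ≈ -4970.9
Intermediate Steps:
b(K) = √2*√K (b(K) = √(2*K) = √2*√K)
(b(73) + 129*(-70)) + 4047 = (√2*√73 + 129*(-70)) + 4047 = (√146 - 9030) + 4047 = (-9030 + √146) + 4047 = -4983 + √146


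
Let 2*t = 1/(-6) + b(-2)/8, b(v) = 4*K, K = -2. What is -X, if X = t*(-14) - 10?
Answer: 11/6 ≈ 1.8333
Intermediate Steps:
b(v) = -8 (b(v) = 4*(-2) = -8)
t = -7/12 (t = (1/(-6) - 8/8)/2 = (1*(-1/6) - 8*1/8)/2 = (-1/6 - 1)/2 = (1/2)*(-7/6) = -7/12 ≈ -0.58333)
X = -11/6 (X = -7/12*(-14) - 10 = 49/6 - 10 = -11/6 ≈ -1.8333)
-X = -1*(-11/6) = 11/6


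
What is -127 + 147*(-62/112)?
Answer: -1667/8 ≈ -208.38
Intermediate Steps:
-127 + 147*(-62/112) = -127 + 147*(-62*1/112) = -127 + 147*(-31/56) = -127 - 651/8 = -1667/8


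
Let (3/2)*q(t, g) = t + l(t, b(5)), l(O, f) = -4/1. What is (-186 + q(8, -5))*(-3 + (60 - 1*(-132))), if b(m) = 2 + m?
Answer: -34650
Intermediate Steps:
l(O, f) = -4 (l(O, f) = -4*1 = -4)
q(t, g) = -8/3 + 2*t/3 (q(t, g) = 2*(t - 4)/3 = 2*(-4 + t)/3 = -8/3 + 2*t/3)
(-186 + q(8, -5))*(-3 + (60 - 1*(-132))) = (-186 + (-8/3 + (2/3)*8))*(-3 + (60 - 1*(-132))) = (-186 + (-8/3 + 16/3))*(-3 + (60 + 132)) = (-186 + 8/3)*(-3 + 192) = -550/3*189 = -34650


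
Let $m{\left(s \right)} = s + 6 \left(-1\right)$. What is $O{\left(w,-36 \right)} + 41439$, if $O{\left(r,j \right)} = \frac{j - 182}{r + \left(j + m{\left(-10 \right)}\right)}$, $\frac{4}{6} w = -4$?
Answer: $\frac{1201840}{29} \approx 41443.0$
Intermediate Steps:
$w = -6$ ($w = \frac{3}{2} \left(-4\right) = -6$)
$m{\left(s \right)} = -6 + s$ ($m{\left(s \right)} = s - 6 = -6 + s$)
$O{\left(r,j \right)} = \frac{-182 + j}{-16 + j + r}$ ($O{\left(r,j \right)} = \frac{j - 182}{r + \left(j - 16\right)} = \frac{-182 + j}{r + \left(j - 16\right)} = \frac{-182 + j}{r + \left(-16 + j\right)} = \frac{-182 + j}{-16 + j + r}$)
$O{\left(w,-36 \right)} + 41439 = \frac{-182 - 36}{-16 - 36 - 6} + 41439 = \frac{1}{-58} \left(-218\right) + 41439 = \left(- \frac{1}{58}\right) \left(-218\right) + 41439 = \frac{109}{29} + 41439 = \frac{1201840}{29}$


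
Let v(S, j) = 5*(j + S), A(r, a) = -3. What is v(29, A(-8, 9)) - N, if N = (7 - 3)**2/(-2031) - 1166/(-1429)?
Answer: 374953588/2902299 ≈ 129.19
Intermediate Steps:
N = 2345282/2902299 (N = 4**2*(-1/2031) - 1166*(-1/1429) = 16*(-1/2031) + 1166/1429 = -16/2031 + 1166/1429 = 2345282/2902299 ≈ 0.80808)
v(S, j) = 5*S + 5*j (v(S, j) = 5*(S + j) = 5*S + 5*j)
v(29, A(-8, 9)) - N = (5*29 + 5*(-3)) - 1*2345282/2902299 = (145 - 15) - 2345282/2902299 = 130 - 2345282/2902299 = 374953588/2902299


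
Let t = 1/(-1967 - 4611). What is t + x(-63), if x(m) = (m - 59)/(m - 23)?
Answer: 401215/282854 ≈ 1.4185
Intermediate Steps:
x(m) = (-59 + m)/(-23 + m)
t = -1/6578 (t = 1/(-6578) = -1/6578 ≈ -0.00015202)
t + x(-63) = -1/6578 + (-59 - 63)/(-23 - 63) = -1/6578 - 122/(-86) = -1/6578 - 1/86*(-122) = -1/6578 + 61/43 = 401215/282854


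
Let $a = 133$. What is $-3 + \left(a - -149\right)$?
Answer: $279$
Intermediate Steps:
$-3 + \left(a - -149\right) = -3 + \left(133 - -149\right) = -3 + \left(133 + 149\right) = -3 + 282 = 279$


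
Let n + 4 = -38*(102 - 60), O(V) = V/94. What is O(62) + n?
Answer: -75169/47 ≈ -1599.3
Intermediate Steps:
O(V) = V/94 (O(V) = V*(1/94) = V/94)
n = -1600 (n = -4 - 38*(102 - 60) = -4 - 38*42 = -4 - 1596 = -1600)
O(62) + n = (1/94)*62 - 1600 = 31/47 - 1600 = -75169/47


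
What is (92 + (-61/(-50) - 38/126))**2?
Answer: 85669192249/9922500 ≈ 8633.8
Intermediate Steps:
(92 + (-61/(-50) - 38/126))**2 = (92 + (-61*(-1/50) - 38*1/126))**2 = (92 + (61/50 - 19/63))**2 = (92 + 2893/3150)**2 = (292693/3150)**2 = 85669192249/9922500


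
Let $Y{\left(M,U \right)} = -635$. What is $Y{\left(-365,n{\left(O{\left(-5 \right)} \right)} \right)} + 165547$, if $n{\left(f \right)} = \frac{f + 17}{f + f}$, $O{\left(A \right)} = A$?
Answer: $164912$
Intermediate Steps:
$n{\left(f \right)} = \frac{17 + f}{2 f}$
$Y{\left(-365,n{\left(O{\left(-5 \right)} \right)} \right)} + 165547 = -635 + 165547 = 164912$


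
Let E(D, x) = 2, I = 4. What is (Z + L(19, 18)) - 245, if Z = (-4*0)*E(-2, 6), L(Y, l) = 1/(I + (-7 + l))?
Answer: -3674/15 ≈ -244.93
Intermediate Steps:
L(Y, l) = 1/(-3 + l) (L(Y, l) = 1/(4 + (-7 + l)) = 1/(-3 + l))
Z = 0 (Z = -4*0*2 = 0*2 = 0)
(Z + L(19, 18)) - 245 = (0 + 1/(-3 + 18)) - 245 = (0 + 1/15) - 245 = 1/15 - 245 = -3674/15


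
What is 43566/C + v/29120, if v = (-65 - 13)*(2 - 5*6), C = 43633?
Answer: 1873539/1745320 ≈ 1.0735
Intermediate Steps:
v = 2184 (v = -78*(2 - 30) = -78*(-28) = 2184)
43566/C + v/29120 = 43566/43633 + 2184/29120 = 43566*(1/43633) + 2184*(1/29120) = 43566/43633 + 3/40 = 1873539/1745320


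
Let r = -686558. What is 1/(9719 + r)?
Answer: -1/676839 ≈ -1.4775e-6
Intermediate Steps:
1/(9719 + r) = 1/(9719 - 686558) = 1/(-676839) = -1/676839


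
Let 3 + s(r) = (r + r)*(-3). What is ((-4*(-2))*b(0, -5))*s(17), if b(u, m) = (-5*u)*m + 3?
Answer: -2520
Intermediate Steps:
b(u, m) = 3 - 5*m*u (b(u, m) = -5*m*u + 3 = 3 - 5*m*u)
s(r) = -3 - 6*r (s(r) = -3 + (r + r)*(-3) = -3 + (2*r)*(-3) = -3 - 6*r)
((-4*(-2))*b(0, -5))*s(17) = ((-4*(-2))*(3 - 5*(-5)*0))*(-3 - 6*17) = (8*(3 + 0))*(-3 - 102) = (8*3)*(-105) = 24*(-105) = -2520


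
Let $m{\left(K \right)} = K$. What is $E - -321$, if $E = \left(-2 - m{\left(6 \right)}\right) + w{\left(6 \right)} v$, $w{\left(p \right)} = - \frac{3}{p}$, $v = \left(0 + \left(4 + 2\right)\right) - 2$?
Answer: $311$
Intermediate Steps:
$v = 4$ ($v = \left(0 + 6\right) - 2 = 6 - 2 = 4$)
$E = -10$ ($E = \left(-2 - 6\right) + - \frac{3}{6} \cdot 4 = \left(-2 - 6\right) + \left(-3\right) \frac{1}{6} \cdot 4 = -8 - 2 = -10$)
$E - -321 = -10 - -321 = -10 + 321 = 311$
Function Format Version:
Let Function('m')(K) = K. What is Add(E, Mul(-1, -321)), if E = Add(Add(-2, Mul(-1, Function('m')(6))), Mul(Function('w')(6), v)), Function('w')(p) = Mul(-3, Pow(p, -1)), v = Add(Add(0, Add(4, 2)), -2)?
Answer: 311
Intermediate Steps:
v = 4 (v = Add(Add(0, 6), -2) = Add(6, -2) = 4)
E = -10 (E = Add(Add(-2, Mul(-1, 6)), Mul(Mul(-3, Pow(6, -1)), 4)) = Add(Add(-2, -6), Mul(Mul(-3, Rational(1, 6)), 4)) = Add(-8, Mul(Rational(-1, 2), 4)) = Add(-8, -2) = -10)
Add(E, Mul(-1, -321)) = Add(-10, Mul(-1, -321)) = Add(-10, 321) = 311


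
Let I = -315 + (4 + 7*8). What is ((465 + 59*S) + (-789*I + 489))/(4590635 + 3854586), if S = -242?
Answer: 187871/8445221 ≈ 0.022246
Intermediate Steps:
I = -255 (I = -315 + (4 + 56) = -315 + 60 = -255)
((465 + 59*S) + (-789*I + 489))/(4590635 + 3854586) = ((465 + 59*(-242)) + (-789*(-255) + 489))/(4590635 + 3854586) = ((465 - 14278) + (201195 + 489))/8445221 = (-13813 + 201684)*(1/8445221) = 187871*(1/8445221) = 187871/8445221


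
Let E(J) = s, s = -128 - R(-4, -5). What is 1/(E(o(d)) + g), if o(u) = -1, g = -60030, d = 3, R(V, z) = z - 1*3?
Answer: -1/60150 ≈ -1.6625e-5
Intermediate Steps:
R(V, z) = -3 + z (R(V, z) = z - 3 = -3 + z)
s = -120 (s = -128 - (-3 - 5) = -128 - 1*(-8) = -128 + 8 = -120)
E(J) = -120
1/(E(o(d)) + g) = 1/(-120 - 60030) = 1/(-60150) = -1/60150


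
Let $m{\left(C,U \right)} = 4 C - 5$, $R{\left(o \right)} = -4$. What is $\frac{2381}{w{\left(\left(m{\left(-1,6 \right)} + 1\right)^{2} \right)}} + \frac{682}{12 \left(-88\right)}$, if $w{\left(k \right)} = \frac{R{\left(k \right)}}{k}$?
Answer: $- \frac{1828639}{48} \approx -38097.0$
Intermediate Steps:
$m{\left(C,U \right)} = -5 + 4 C$
$w{\left(k \right)} = - \frac{4}{k}$
$\frac{2381}{w{\left(\left(m{\left(-1,6 \right)} + 1\right)^{2} \right)}} + \frac{682}{12 \left(-88\right)} = \frac{2381}{\left(-4\right) \frac{1}{\left(\left(-5 + 4 \left(-1\right)\right) + 1\right)^{2}}} + \frac{682}{12 \left(-88\right)} = \frac{2381}{\left(-4\right) \frac{1}{\left(\left(-5 - 4\right) + 1\right)^{2}}} + \frac{682}{-1056} = \frac{2381}{\left(-4\right) \frac{1}{\left(-9 + 1\right)^{2}}} + 682 \left(- \frac{1}{1056}\right) = \frac{2381}{\left(-4\right) \frac{1}{\left(-8\right)^{2}}} - \frac{31}{48} = \frac{2381}{\left(-4\right) \frac{1}{64}} - \frac{31}{48} = \frac{2381}{- \frac{1}{16}} - \frac{31}{48} = 2381 \left(-16\right) - \frac{31}{48} = -38096 - \frac{31}{48} = - \frac{1828639}{48}$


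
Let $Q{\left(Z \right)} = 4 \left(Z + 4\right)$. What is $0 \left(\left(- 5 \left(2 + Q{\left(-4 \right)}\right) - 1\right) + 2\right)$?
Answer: $0$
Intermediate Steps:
$Q{\left(Z \right)} = 16 + 4 Z$ ($Q{\left(Z \right)} = 4 \left(4 + Z\right) = 16 + 4 Z$)
$0 \left(\left(- 5 \left(2 + Q{\left(-4 \right)}\right) - 1\right) + 2\right) = 0 \left(\left(- 5 \left(2 + \left(16 + 4 \left(-4\right)\right)\right) - 1\right) + 2\right) = 0 \left(\left(- 5 \left(2 + \left(16 - 16\right)\right) - 1\right) + 2\right) = 0 \left(\left(- 5 \left(2 + 0\right) - 1\right) + 2\right) = 0 \left(\left(\left(-5\right) 2 - 1\right) + 2\right) = 0 \left(\left(-10 - 1\right) + 2\right) = 0 \left(-11 + 2\right) = 0 \left(-9\right) = 0$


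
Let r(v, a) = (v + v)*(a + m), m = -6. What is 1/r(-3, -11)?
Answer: 1/102 ≈ 0.0098039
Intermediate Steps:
r(v, a) = 2*v*(-6 + a) (r(v, a) = (v + v)*(a - 6) = (2*v)*(-6 + a) = 2*v*(-6 + a))
1/r(-3, -11) = 1/(2*(-3)*(-6 - 11)) = 1/(2*(-3)*(-17)) = 1/102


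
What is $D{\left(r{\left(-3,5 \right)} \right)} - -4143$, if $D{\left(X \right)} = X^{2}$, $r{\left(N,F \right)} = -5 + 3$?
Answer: $4147$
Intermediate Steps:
$r{\left(N,F \right)} = -2$
$D{\left(r{\left(-3,5 \right)} \right)} - -4143 = \left(-2\right)^{2} - -4143 = 4 + 4143 = 4147$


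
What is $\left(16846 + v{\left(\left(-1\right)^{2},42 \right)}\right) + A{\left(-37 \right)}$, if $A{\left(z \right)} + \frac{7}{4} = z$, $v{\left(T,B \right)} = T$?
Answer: $\frac{67233}{4} \approx 16808.0$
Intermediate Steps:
$A{\left(z \right)} = - \frac{7}{4} + z$
$\left(16846 + v{\left(\left(-1\right)^{2},42 \right)}\right) + A{\left(-37 \right)} = \left(16846 + \left(-1\right)^{2}\right) - \frac{155}{4} = \left(16846 + 1\right) - \frac{155}{4} = 16847 - \frac{155}{4} = \frac{67233}{4}$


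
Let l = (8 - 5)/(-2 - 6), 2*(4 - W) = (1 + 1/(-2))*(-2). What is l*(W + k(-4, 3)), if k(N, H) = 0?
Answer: -27/16 ≈ -1.6875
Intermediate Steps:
W = 9/2 (W = 4 - (1 + 1/(-2))*(-2)/2 = 4 - (1 - 1/2)*(-2)/2 = 4 - (-2)/4 = 4 - 1/2*(-1) = 4 + 1/2 = 9/2 ≈ 4.5000)
l = -3/8 (l = 3/(-8) = 3*(-1/8) = -3/8 ≈ -0.37500)
l*(W + k(-4, 3)) = -3*(9/2 + 0)/8 = -3/8*9/2 = -27/16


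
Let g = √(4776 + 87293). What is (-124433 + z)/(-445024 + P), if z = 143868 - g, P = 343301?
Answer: -19435/101723 + √92069/101723 ≈ -0.18808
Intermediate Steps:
g = √92069 ≈ 303.43
z = 143868 - √92069 ≈ 1.4356e+5
(-124433 + z)/(-445024 + P) = (-124433 + (143868 - √92069))/(-445024 + 343301) = (19435 - √92069)/(-101723) = (19435 - √92069)*(-1/101723) = -19435/101723 + √92069/101723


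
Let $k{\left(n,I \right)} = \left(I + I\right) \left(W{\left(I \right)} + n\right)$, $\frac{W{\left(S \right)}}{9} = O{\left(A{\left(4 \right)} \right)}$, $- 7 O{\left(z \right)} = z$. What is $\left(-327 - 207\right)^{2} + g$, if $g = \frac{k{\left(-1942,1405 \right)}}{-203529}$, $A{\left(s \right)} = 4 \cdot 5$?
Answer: $\frac{406301313608}{1424703} \approx 2.8518 \cdot 10^{5}$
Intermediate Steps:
$A{\left(s \right)} = 20$
$O{\left(z \right)} = - \frac{z}{7}$
$W{\left(S \right)} = - \frac{180}{7}$ ($W{\left(S \right)} = 9 \left(\left(- \frac{1}{7}\right) 20\right) = 9 \left(- \frac{20}{7}\right) = - \frac{180}{7}$)
$k{\left(n,I \right)} = 2 I \left(- \frac{180}{7} + n\right)$ ($k{\left(n,I \right)} = \left(I + I\right) \left(- \frac{180}{7} + n\right) = 2 I \left(- \frac{180}{7} + n\right)$)
$g = \frac{38704940}{1424703}$ ($g = \frac{\frac{2}{7} \cdot 1405 \left(-180 + 7 \left(-1942\right)\right)}{-203529} = \frac{2}{7} \cdot 1405 \left(-180 - 13594\right) \left(- \frac{1}{203529}\right) = \frac{2}{7} \cdot 1405 \left(-13774\right) \left(- \frac{1}{203529}\right) = \left(- \frac{38704940}{7}\right) \left(- \frac{1}{203529}\right) = \frac{38704940}{1424703} \approx 27.167$)
$\left(-327 - 207\right)^{2} + g = \left(-327 - 207\right)^{2} + \frac{38704940}{1424703} = \left(-534\right)^{2} + \frac{38704940}{1424703} = 285156 + \frac{38704940}{1424703} = \frac{406301313608}{1424703}$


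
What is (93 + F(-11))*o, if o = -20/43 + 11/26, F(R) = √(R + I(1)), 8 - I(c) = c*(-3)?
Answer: -4371/1118 ≈ -3.9097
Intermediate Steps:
I(c) = 8 + 3*c (I(c) = 8 - c*(-3) = 8 - (-3)*c = 8 + 3*c)
F(R) = √(11 + R) (F(R) = √(R + (8 + 3*1)) = √(R + (8 + 3)) = √(R + 11) = √(11 + R))
o = -47/1118 (o = -20*1/43 + 11*(1/26) = -20/43 + 11/26 = -47/1118 ≈ -0.042039)
(93 + F(-11))*o = (93 + √(11 - 11))*(-47/1118) = (93 + √0)*(-47/1118) = (93 + 0)*(-47/1118) = 93*(-47/1118) = -4371/1118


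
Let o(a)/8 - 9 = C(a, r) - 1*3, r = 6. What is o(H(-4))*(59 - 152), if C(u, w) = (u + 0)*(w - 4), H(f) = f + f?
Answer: 7440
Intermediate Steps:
H(f) = 2*f
C(u, w) = u*(-4 + w)
o(a) = 48 + 16*a (o(a) = 72 + 8*(a*(-4 + 6) - 1*3) = 72 + 8*(a*2 - 3) = 72 + 8*(2*a - 3) = 72 + 8*(-3 + 2*a) = 72 + (-24 + 16*a) = 48 + 16*a)
o(H(-4))*(59 - 152) = (48 + 16*(2*(-4)))*(59 - 152) = (48 + 16*(-8))*(-93) = (48 - 128)*(-93) = -80*(-93) = 7440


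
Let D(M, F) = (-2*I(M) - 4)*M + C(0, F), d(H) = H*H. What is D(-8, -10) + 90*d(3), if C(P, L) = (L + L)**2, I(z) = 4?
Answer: 1306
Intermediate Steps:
d(H) = H**2
C(P, L) = 4*L**2 (C(P, L) = (2*L)**2 = 4*L**2)
D(M, F) = -12*M + 4*F**2 (D(M, F) = (-2*4 - 4)*M + 4*F**2 = (-8 - 4)*M + 4*F**2 = -12*M + 4*F**2)
D(-8, -10) + 90*d(3) = (-12*(-8) + 4*(-10)**2) + 90*3**2 = (96 + 4*100) + 90*9 = (96 + 400) + 810 = 496 + 810 = 1306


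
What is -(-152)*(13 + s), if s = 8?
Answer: 3192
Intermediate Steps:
-(-152)*(13 + s) = -(-152)*(13 + 8) = -(-152)*21 = -19*(-168) = 3192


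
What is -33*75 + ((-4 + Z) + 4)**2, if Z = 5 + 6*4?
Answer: -1634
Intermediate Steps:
Z = 29 (Z = 5 + 24 = 29)
-33*75 + ((-4 + Z) + 4)**2 = -33*75 + ((-4 + 29) + 4)**2 = -2475 + (25 + 4)**2 = -2475 + 29**2 = -2475 + 841 = -1634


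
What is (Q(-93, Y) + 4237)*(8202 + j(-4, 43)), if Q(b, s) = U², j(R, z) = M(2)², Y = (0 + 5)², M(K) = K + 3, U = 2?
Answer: 34890707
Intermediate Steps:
M(K) = 3 + K
Y = 25 (Y = 5² = 25)
j(R, z) = 25 (j(R, z) = (3 + 2)² = 5² = 25)
Q(b, s) = 4 (Q(b, s) = 2² = 4)
(Q(-93, Y) + 4237)*(8202 + j(-4, 43)) = (4 + 4237)*(8202 + 25) = 4241*8227 = 34890707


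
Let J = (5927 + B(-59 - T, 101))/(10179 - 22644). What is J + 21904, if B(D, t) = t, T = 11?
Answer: 273027332/12465 ≈ 21904.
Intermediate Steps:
J = -6028/12465 (J = (5927 + 101)/(10179 - 22644) = 6028/(-12465) = 6028*(-1/12465) = -6028/12465 ≈ -0.48359)
J + 21904 = -6028/12465 + 21904 = 273027332/12465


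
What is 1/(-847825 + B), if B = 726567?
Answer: -1/121258 ≈ -8.2469e-6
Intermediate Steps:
1/(-847825 + B) = 1/(-847825 + 726567) = 1/(-121258) = -1/121258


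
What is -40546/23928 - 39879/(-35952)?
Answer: -2996935/5120592 ≈ -0.58527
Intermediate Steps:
-40546/23928 - 39879/(-35952) = -40546*1/23928 - 39879*(-1/35952) = -20273/11964 + 1899/1712 = -2996935/5120592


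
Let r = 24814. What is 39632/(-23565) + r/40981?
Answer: -1039417082/965717265 ≈ -1.0763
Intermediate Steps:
39632/(-23565) + r/40981 = 39632/(-23565) + 24814/40981 = 39632*(-1/23565) + 24814*(1/40981) = -39632/23565 + 24814/40981 = -1039417082/965717265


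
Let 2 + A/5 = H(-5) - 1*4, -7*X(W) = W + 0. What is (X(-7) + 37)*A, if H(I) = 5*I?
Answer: -5890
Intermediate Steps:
X(W) = -W/7 (X(W) = -(W + 0)/7 = -W/7)
A = -155 (A = -10 + 5*(5*(-5) - 1*4) = -10 + 5*(-25 - 4) = -10 + 5*(-29) = -10 - 145 = -155)
(X(-7) + 37)*A = (-⅐*(-7) + 37)*(-155) = (1 + 37)*(-155) = 38*(-155) = -5890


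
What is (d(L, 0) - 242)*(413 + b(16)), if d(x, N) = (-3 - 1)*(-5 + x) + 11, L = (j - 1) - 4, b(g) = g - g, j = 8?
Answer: -92099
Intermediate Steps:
b(g) = 0
L = 3 (L = (8 - 1) - 4 = 7 - 4 = 3)
d(x, N) = 31 - 4*x (d(x, N) = -4*(-5 + x) + 11 = (20 - 4*x) + 11 = 31 - 4*x)
(d(L, 0) - 242)*(413 + b(16)) = ((31 - 4*3) - 242)*(413 + 0) = ((31 - 12) - 242)*413 = (19 - 242)*413 = -223*413 = -92099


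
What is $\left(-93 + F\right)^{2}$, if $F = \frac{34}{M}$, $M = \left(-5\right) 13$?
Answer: $\frac{36954241}{4225} \approx 8746.6$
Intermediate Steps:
$M = -65$
$F = - \frac{34}{65}$ ($F = \frac{34}{-65} = 34 \left(- \frac{1}{65}\right) = - \frac{34}{65} \approx -0.52308$)
$\left(-93 + F\right)^{2} = \left(-93 - \frac{34}{65}\right)^{2} = \left(- \frac{6079}{65}\right)^{2} = \frac{36954241}{4225}$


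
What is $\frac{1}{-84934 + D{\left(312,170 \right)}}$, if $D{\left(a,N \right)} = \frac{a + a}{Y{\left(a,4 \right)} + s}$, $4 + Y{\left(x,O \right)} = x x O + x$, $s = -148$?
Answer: $- \frac{24346}{2067803125} \approx -1.1774 \cdot 10^{-5}$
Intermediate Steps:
$Y{\left(x,O \right)} = -4 + x + O x^{2}$ ($Y{\left(x,O \right)} = -4 + \left(x x O + x\right) = -4 + \left(x^{2} O + x\right) = -4 + \left(O x^{2} + x\right) = -4 + \left(x + O x^{2}\right) = -4 + x + O x^{2}$)
$D{\left(a,N \right)} = \frac{2 a}{-152 + a + 4 a^{2}}$ ($D{\left(a,N \right)} = \frac{a + a}{\left(-4 + a + 4 a^{2}\right) - 148} = \frac{2 a}{-152 + a + 4 a^{2}}$)
$\frac{1}{-84934 + D{\left(312,170 \right)}} = \frac{1}{-84934 + 2 \cdot 312 \frac{1}{-152 + 312 + 4 \cdot 312^{2}}} = \frac{1}{-84934 + 2 \cdot 312 \frac{1}{-152 + 312 + 4 \cdot 97344}} = \frac{1}{-84934 + 2 \cdot 312 \frac{1}{-152 + 312 + 389376}} = \frac{1}{-84934 + 2 \cdot 312 \cdot \frac{1}{389536}} = \frac{1}{-84934 + \frac{39}{24346}} = \frac{1}{- \frac{2067803125}{24346}} = - \frac{24346}{2067803125}$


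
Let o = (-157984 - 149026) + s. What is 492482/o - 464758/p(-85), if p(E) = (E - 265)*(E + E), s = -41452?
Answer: -6830470757/740481750 ≈ -9.2244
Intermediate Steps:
o = -348462 (o = (-157984 - 149026) - 41452 = -307010 - 41452 = -348462)
p(E) = 2*E*(-265 + E) (p(E) = (-265 + E)*(2*E) = 2*E*(-265 + E))
492482/o - 464758/p(-85) = 492482/(-348462) - 464758*(-1/(170*(-265 - 85))) = 492482*(-1/348462) - 464758/(2*(-85)*(-350)) = -246241/174231 - 464758/59500 = -246241/174231 - 464758*1/59500 = -246241/174231 - 33197/4250 = -6830470757/740481750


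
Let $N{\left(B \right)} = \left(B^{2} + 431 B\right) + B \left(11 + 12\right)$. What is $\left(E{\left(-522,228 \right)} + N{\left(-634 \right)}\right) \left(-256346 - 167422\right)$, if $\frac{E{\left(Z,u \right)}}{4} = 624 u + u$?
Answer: $-289908164160$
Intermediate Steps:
$N{\left(B \right)} = B^{2} + 454 B$ ($N{\left(B \right)} = \left(B^{2} + 431 B\right) + B 23 = \left(B^{2} + 431 B\right) + 23 B = B^{2} + 454 B$)
$E{\left(Z,u \right)} = 2500 u$ ($E{\left(Z,u \right)} = 4 \left(624 u + u\right) = 4 \cdot 625 u = 2500 u$)
$\left(E{\left(-522,228 \right)} + N{\left(-634 \right)}\right) \left(-256346 - 167422\right) = \left(2500 \cdot 228 - 634 \left(454 - 634\right)\right) \left(-256346 - 167422\right) = \left(570000 - -114120\right) \left(-423768\right) = \left(570000 + 114120\right) \left(-423768\right) = 684120 \left(-423768\right) = -289908164160$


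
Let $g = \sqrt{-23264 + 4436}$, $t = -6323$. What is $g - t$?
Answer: $6323 + 6 i \sqrt{523} \approx 6323.0 + 137.22 i$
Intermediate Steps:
$g = 6 i \sqrt{523}$ ($g = \sqrt{-18828} = 6 i \sqrt{523} \approx 137.22 i$)
$g - t = 6 i \sqrt{523} - -6323 = 6 i \sqrt{523} + 6323 = 6323 + 6 i \sqrt{523}$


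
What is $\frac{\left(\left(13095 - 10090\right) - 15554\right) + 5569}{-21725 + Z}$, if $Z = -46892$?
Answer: $\frac{6980}{68617} \approx 0.10172$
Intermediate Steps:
$\frac{\left(\left(13095 - 10090\right) - 15554\right) + 5569}{-21725 + Z} = \frac{\left(\left(13095 - 10090\right) - 15554\right) + 5569}{-21725 - 46892} = \frac{\left(3005 - 15554\right) + 5569}{-68617} = \left(-12549 + 5569\right) \left(- \frac{1}{68617}\right) = \left(-6980\right) \left(- \frac{1}{68617}\right) = \frac{6980}{68617}$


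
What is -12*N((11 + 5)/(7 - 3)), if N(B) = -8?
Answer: 96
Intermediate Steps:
-12*N((11 + 5)/(7 - 3)) = -12*(-8) = 96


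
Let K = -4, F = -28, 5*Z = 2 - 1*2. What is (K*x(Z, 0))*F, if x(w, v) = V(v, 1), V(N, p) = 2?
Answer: 224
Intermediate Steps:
Z = 0 (Z = (2 - 1*2)/5 = (2 - 2)/5 = (1/5)*0 = 0)
x(w, v) = 2
(K*x(Z, 0))*F = -4*2*(-28) = -8*(-28) = 224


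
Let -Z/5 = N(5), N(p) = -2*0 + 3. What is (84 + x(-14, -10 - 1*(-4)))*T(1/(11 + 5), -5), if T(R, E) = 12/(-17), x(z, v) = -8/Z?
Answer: -5072/85 ≈ -59.671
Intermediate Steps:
N(p) = 3 (N(p) = 0 + 3 = 3)
Z = -15 (Z = -5*3 = -15)
x(z, v) = 8/15 (x(z, v) = -8/(-15) = -8*(-1/15) = 8/15)
T(R, E) = -12/17 (T(R, E) = 12*(-1/17) = -12/17)
(84 + x(-14, -10 - 1*(-4)))*T(1/(11 + 5), -5) = (84 + 8/15)*(-12/17) = (1268/15)*(-12/17) = -5072/85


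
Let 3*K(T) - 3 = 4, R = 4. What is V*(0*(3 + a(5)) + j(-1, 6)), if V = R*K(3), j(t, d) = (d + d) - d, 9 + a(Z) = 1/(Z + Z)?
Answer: 56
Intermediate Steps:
K(T) = 7/3 (K(T) = 1 + (1/3)*4 = 1 + 4/3 = 7/3)
a(Z) = -9 + 1/(2*Z) (a(Z) = -9 + 1/(Z + Z) = -9 + 1/(2*Z))
j(t, d) = d (j(t, d) = 2*d - d = d)
V = 28/3 (V = 4*(7/3) = 28/3 ≈ 9.3333)
V*(0*(3 + a(5)) + j(-1, 6)) = 28*(0*(3 + (-9 + (1/2)/5)) + 6)/3 = 28*(0*(3 + (-9 + (1/2)*(1/5))) + 6)/3 = 28*(0*(3 + (-9 + 1/10)) + 6)/3 = 28*(0*(3 - 89/10) + 6)/3 = 28*(0*(-59/10) + 6)/3 = 28*(0 + 6)/3 = (28/3)*6 = 56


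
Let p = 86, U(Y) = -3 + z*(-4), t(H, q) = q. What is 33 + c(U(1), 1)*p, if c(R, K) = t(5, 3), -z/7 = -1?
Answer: 291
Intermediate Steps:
z = 7 (z = -7*(-1) = 7)
U(Y) = -31 (U(Y) = -3 + 7*(-4) = -3 - 28 = -31)
c(R, K) = 3
33 + c(U(1), 1)*p = 33 + 3*86 = 33 + 258 = 291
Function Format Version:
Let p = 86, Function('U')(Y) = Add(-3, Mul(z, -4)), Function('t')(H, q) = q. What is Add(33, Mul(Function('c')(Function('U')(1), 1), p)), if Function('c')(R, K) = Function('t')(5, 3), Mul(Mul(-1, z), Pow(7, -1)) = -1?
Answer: 291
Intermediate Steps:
z = 7 (z = Mul(-7, -1) = 7)
Function('U')(Y) = -31 (Function('U')(Y) = Add(-3, Mul(7, -4)) = Add(-3, -28) = -31)
Function('c')(R, K) = 3
Add(33, Mul(Function('c')(Function('U')(1), 1), p)) = Add(33, Mul(3, 86)) = Add(33, 258) = 291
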